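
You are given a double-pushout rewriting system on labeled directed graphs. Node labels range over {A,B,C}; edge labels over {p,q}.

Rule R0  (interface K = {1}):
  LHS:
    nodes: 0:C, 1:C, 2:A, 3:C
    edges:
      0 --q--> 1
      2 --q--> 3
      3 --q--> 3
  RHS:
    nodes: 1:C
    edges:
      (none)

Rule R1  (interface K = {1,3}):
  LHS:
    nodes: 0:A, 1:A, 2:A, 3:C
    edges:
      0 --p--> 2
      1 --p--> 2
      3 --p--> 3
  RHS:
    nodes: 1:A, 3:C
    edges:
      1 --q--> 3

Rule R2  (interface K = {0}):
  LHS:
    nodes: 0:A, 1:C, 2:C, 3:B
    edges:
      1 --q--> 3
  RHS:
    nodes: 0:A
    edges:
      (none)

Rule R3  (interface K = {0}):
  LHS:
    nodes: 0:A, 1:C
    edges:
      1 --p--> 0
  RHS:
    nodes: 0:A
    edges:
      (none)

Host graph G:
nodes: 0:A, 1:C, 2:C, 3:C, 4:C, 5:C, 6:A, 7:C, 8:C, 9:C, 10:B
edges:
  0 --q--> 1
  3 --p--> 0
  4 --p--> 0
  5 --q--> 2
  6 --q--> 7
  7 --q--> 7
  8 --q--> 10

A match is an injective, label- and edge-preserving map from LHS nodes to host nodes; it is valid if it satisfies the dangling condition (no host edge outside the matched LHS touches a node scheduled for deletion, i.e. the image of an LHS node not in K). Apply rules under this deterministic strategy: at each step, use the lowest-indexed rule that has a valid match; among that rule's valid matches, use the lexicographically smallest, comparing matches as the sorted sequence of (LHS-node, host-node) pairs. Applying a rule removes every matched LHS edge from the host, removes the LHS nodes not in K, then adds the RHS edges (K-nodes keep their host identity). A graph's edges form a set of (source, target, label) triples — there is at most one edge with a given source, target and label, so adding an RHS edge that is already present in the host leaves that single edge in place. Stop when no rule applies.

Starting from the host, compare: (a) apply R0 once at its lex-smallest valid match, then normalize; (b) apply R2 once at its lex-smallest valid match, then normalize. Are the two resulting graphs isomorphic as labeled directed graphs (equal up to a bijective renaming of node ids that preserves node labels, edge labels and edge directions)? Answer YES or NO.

Answer: YES

Steps:
branch R0-first: apply at {0↦5, 1↦2, 2↦6, 3↦7} → |E|=4, then 3 more step(s) → NF |V|=3 |E|=1 V={0:A, 1:C, 9:C} E=0-q->1
branch R2-first: apply at {0↦0, 1↦8, 2↦9, 3↦10} → |E|=6, then 3 more step(s) → NF |V|=3 |E|=1 V={0:A, 1:C, 2:C} E=0-q->1
graphs isomorphic (equal up to label-preserving node renaming)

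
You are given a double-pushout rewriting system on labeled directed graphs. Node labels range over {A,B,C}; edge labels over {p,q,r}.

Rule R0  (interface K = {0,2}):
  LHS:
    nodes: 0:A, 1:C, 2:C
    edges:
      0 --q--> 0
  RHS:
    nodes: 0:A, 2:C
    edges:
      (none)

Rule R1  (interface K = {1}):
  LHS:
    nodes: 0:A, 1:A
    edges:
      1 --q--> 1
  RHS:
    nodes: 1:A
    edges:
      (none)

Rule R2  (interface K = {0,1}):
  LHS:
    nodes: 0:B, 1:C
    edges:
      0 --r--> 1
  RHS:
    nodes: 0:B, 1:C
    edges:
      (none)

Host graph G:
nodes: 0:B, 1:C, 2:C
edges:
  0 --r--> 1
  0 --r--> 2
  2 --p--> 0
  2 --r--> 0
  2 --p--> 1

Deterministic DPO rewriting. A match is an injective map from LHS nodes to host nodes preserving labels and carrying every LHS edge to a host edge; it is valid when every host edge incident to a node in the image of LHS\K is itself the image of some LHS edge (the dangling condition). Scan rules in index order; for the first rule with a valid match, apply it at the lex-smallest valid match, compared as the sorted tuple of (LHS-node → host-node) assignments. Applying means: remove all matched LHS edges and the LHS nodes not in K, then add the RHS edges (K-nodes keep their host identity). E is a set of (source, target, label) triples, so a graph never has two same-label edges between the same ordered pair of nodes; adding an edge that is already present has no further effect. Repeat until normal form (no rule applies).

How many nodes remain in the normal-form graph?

start.  V:3 E:5  edges: 0-r->1 0-r->2 2-p->0 2-r->0 2-p->1
1. fire R2 via {0↦0, 1↦1}  →  V:3 E:4  edges: 0-r->2 2-p->0 2-r->0 2-p->1
2. fire R2 via {0↦0, 1↦2}  →  V:3 E:3  edges: 2-p->0 2-r->0 2-p->1
final graph: no rule applies after step 2
NF nodes: {0:B, 1:C, 2:C}

Answer: 3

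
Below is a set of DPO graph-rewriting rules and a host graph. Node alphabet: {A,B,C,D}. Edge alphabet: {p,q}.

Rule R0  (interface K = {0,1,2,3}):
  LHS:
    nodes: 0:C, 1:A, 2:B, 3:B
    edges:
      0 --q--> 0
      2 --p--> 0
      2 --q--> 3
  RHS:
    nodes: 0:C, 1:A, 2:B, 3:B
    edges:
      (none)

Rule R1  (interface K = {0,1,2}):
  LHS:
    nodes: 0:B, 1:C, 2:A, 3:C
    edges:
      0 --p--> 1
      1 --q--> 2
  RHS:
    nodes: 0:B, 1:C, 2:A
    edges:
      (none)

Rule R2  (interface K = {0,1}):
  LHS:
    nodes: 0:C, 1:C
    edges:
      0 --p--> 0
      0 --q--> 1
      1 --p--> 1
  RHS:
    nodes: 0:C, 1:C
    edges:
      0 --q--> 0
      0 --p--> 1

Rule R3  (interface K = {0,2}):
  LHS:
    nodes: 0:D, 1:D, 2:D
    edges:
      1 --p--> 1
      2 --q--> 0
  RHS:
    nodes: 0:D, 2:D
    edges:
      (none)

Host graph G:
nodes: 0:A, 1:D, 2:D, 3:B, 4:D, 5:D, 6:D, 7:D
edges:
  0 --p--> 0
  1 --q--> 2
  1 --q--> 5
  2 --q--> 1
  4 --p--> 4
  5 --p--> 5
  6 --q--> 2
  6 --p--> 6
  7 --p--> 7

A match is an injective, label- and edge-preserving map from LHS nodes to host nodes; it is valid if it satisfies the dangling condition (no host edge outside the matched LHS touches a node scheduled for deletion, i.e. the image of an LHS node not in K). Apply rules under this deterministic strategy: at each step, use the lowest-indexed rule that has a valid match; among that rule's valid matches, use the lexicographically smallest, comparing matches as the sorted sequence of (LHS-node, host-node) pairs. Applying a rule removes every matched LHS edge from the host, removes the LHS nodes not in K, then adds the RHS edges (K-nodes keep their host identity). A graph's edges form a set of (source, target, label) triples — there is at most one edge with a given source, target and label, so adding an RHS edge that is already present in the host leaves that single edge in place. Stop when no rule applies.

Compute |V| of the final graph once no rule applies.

Answer: 6

Derivation:
[0] host  ⇒  8 nodes, 9 edges  {0-p->0 1-q->2 1-q->5 2-q->1 4-p->4 5-p->5 6-q->2 6-p->6 7-p->7}
[1] R3 @ {0↦1, 1↦4, 2↦2}  ⇒  7 nodes, 7 edges  {0-p->0 1-q->2 1-q->5 5-p->5 6-q->2 6-p->6 7-p->7}
[2] R3 @ {0↦2, 1↦7, 2↦1}  ⇒  6 nodes, 5 edges  {0-p->0 1-q->5 5-p->5 6-q->2 6-p->6}
halt: no rule applies after step 2
NF nodes: {0:A, 1:D, 2:D, 3:B, 5:D, 6:D}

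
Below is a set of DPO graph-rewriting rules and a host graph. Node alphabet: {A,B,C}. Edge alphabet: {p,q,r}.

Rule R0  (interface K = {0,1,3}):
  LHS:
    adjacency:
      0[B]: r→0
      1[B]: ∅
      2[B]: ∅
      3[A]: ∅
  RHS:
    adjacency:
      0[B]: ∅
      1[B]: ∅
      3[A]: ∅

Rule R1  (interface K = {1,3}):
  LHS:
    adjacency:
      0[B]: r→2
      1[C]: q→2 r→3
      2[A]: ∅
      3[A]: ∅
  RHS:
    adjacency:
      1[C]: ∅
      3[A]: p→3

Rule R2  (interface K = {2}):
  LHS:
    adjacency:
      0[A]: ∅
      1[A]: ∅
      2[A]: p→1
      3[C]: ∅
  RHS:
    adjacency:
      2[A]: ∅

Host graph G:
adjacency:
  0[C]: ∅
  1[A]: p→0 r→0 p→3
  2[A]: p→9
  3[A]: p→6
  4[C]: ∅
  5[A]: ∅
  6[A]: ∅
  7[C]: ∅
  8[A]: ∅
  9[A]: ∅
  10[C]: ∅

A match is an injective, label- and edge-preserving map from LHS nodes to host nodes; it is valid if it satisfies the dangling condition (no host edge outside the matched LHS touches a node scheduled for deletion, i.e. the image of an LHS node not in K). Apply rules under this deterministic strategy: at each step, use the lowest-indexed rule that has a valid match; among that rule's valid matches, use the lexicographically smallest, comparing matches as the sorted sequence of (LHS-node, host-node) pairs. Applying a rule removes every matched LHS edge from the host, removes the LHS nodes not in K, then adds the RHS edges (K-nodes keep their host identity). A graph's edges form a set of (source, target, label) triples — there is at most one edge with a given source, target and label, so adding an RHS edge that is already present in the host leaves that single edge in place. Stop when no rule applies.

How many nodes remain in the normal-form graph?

Answer: 5

Rewrite trace:
initial: |V|=11 |E|=5  E = 1-p->0 1-r->0 1-p->3 2-p->9 3-p->6
step 1: apply R2 at {0↦5, 1↦6, 2↦3, 3↦4}  → |V|=8 |E|=4  E = 1-p->0 1-r->0 1-p->3 2-p->9
step 2: apply R2 at {0↦8, 1↦3, 2↦1, 3↦7}  → |V|=5 |E|=3  E = 1-p->0 1-r->0 2-p->9
normal form: no rule applies after step 2
NF nodes: {0:C, 1:A, 2:A, 9:A, 10:C}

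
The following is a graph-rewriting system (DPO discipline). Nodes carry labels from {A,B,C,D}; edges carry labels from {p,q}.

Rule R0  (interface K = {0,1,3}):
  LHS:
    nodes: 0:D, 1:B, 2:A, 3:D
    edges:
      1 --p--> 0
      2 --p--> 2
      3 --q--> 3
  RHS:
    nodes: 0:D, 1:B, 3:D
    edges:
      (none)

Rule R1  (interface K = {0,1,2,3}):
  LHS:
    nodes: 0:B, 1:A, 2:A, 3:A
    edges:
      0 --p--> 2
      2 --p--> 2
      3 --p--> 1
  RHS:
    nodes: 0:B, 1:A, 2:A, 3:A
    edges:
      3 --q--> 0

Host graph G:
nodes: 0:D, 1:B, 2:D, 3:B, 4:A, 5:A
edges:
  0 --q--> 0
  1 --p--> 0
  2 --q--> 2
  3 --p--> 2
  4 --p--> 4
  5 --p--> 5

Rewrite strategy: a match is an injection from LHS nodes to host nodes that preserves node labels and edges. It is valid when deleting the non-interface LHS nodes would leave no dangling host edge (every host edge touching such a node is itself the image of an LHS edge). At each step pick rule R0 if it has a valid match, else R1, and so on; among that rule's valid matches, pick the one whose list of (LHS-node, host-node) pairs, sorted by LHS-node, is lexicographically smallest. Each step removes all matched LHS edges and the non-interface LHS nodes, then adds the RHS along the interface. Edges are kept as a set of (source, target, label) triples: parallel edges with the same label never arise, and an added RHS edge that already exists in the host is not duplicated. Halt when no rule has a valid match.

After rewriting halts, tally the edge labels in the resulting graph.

[0] host  ⇒  6 nodes, 6 edges  {0-q->0 1-p->0 2-q->2 3-p->2 4-p->4 5-p->5}
[1] R0 @ {0↦0, 1↦1, 2↦4, 3↦2}  ⇒  5 nodes, 3 edges  {0-q->0 3-p->2 5-p->5}
[2] R0 @ {0↦2, 1↦3, 2↦5, 3↦0}  ⇒  4 nodes, 0 edges  {∅}
final graph: no rule applies after step 2
NF edges: []

Answer: (no edges)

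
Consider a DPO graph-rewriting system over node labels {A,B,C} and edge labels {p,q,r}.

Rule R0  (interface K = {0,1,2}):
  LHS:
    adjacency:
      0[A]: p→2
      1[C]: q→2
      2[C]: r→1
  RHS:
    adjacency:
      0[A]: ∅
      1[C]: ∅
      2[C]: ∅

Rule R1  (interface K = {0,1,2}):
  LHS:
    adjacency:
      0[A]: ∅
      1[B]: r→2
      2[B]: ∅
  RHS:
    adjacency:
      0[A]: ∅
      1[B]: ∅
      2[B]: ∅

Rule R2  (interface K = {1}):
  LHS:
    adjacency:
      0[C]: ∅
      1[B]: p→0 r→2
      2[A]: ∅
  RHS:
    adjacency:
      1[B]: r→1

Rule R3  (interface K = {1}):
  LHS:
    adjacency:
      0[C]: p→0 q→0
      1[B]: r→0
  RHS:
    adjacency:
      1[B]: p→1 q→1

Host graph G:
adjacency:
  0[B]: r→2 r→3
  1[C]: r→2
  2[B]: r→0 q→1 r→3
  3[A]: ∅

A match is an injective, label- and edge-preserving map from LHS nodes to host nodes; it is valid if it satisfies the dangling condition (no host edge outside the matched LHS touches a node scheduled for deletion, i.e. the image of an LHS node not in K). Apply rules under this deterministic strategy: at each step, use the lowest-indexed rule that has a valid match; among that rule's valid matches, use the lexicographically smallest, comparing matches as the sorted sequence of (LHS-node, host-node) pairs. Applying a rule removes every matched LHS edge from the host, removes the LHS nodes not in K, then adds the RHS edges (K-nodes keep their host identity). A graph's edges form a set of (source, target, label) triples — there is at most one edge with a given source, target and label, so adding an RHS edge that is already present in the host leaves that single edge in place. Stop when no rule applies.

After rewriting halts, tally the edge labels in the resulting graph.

initial: |V|=4 |E|=6  E = 0-r->2 0-r->3 1-r->2 2-r->0 2-q->1 2-r->3
step 1: apply R1 at {0↦3, 1↦0, 2↦2}  → |V|=4 |E|=5  E = 0-r->3 1-r->2 2-r->0 2-q->1 2-r->3
step 2: apply R1 at {0↦3, 1↦2, 2↦0}  → |V|=4 |E|=4  E = 0-r->3 1-r->2 2-q->1 2-r->3
normal form: no rule applies after step 2
NF edges: [(0, 3, 'r'), (1, 2, 'r'), (2, 1, 'q'), (2, 3, 'r')]

Answer: q:1 r:3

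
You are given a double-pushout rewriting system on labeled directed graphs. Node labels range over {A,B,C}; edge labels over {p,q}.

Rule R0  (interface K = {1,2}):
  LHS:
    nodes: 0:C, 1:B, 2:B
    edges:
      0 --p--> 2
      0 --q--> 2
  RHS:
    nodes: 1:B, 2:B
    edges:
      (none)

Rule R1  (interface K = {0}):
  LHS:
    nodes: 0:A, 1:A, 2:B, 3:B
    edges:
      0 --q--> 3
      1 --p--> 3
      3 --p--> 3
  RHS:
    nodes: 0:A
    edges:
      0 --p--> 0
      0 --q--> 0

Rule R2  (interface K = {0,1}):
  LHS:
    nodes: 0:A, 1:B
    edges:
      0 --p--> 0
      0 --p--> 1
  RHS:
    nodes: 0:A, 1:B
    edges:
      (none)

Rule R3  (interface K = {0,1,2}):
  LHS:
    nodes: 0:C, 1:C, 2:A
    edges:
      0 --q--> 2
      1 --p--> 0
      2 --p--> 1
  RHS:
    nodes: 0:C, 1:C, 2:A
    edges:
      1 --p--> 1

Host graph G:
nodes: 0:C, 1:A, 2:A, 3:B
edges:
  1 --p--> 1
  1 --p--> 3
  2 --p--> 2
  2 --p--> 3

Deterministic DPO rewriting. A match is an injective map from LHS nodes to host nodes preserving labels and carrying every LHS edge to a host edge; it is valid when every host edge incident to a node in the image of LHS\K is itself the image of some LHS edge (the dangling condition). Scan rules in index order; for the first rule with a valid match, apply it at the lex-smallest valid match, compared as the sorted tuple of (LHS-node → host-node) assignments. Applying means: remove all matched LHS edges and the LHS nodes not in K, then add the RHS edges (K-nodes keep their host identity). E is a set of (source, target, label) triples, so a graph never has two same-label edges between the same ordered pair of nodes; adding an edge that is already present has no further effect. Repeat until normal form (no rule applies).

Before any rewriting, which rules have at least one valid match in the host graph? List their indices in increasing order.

Answer: [R2]

Derivation:
R0: no valid match — LHS pattern not found
R1: no valid match — LHS pattern not found
R2: 2 valid matches — {0↦1, 1↦3}, {0↦2, 1↦3}
R3: no valid match — LHS pattern not found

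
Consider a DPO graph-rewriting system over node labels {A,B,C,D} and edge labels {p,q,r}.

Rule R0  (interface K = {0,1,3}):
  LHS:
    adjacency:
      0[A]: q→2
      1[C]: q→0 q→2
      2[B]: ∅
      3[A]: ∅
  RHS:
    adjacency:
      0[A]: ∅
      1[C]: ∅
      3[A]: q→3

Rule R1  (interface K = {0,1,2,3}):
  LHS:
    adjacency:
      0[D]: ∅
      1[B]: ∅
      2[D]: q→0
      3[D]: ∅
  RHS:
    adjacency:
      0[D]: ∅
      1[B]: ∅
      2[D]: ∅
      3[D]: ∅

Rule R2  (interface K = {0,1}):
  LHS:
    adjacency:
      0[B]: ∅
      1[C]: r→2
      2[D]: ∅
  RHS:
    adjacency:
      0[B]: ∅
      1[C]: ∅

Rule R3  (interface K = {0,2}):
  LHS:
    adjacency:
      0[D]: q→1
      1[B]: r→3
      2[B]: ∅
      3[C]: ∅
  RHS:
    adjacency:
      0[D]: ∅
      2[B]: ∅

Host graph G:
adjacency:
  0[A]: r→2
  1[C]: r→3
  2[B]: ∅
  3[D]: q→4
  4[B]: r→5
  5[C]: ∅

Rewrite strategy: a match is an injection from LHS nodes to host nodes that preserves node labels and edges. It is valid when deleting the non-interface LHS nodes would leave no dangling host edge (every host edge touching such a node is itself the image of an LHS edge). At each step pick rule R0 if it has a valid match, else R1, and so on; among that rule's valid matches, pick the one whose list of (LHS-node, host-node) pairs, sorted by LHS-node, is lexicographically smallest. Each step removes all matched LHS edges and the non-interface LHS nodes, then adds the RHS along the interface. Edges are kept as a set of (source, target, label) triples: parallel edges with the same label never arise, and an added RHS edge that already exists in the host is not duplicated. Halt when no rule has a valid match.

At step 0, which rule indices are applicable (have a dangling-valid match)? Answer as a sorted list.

Answer: [R3]

Steps:
R0: no valid match — LHS pattern not found
R1: no valid match — LHS pattern not found
R2: no valid match — 2 raw matches, all fail dangling condition
R3: 1 valid match — {0↦3, 1↦4, 2↦2, 3↦5}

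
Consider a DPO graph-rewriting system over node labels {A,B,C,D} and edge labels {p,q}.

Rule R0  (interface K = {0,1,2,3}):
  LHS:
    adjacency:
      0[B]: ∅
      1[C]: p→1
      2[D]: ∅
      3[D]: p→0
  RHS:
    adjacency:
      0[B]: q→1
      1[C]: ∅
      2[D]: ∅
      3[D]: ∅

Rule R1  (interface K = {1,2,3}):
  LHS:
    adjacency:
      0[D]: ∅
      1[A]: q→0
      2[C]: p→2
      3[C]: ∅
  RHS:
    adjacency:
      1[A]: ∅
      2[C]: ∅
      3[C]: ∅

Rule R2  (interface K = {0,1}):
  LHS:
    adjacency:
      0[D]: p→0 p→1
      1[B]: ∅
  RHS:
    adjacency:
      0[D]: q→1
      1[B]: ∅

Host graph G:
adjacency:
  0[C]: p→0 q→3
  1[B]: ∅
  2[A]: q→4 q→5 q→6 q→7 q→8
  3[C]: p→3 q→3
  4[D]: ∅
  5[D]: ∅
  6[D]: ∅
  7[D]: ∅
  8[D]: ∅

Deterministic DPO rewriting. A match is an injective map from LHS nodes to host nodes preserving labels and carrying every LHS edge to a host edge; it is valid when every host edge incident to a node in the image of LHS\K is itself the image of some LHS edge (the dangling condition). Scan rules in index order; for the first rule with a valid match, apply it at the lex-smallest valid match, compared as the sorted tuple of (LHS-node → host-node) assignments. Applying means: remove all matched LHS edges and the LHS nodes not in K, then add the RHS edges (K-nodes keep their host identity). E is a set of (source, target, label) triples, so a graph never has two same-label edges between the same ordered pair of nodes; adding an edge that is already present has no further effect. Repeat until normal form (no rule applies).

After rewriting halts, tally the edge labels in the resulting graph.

initial: |V|=9 |E|=9  E = 0-p->0 0-q->3 2-q->4 2-q->5 2-q->6 2-q->7 2-q->8 3-p->3 3-q->3
step 1: apply R1 at {0↦4, 1↦2, 2↦0, 3↦3}  → |V|=8 |E|=7  E = 0-q->3 2-q->5 2-q->6 2-q->7 2-q->8 3-p->3 3-q->3
step 2: apply R1 at {0↦5, 1↦2, 2↦3, 3↦0}  → |V|=7 |E|=5  E = 0-q->3 2-q->6 2-q->7 2-q->8 3-q->3
normal form: no rule applies after step 2
NF edges: [(0, 3, 'q'), (2, 6, 'q'), (2, 7, 'q'), (2, 8, 'q'), (3, 3, 'q')]

Answer: q:5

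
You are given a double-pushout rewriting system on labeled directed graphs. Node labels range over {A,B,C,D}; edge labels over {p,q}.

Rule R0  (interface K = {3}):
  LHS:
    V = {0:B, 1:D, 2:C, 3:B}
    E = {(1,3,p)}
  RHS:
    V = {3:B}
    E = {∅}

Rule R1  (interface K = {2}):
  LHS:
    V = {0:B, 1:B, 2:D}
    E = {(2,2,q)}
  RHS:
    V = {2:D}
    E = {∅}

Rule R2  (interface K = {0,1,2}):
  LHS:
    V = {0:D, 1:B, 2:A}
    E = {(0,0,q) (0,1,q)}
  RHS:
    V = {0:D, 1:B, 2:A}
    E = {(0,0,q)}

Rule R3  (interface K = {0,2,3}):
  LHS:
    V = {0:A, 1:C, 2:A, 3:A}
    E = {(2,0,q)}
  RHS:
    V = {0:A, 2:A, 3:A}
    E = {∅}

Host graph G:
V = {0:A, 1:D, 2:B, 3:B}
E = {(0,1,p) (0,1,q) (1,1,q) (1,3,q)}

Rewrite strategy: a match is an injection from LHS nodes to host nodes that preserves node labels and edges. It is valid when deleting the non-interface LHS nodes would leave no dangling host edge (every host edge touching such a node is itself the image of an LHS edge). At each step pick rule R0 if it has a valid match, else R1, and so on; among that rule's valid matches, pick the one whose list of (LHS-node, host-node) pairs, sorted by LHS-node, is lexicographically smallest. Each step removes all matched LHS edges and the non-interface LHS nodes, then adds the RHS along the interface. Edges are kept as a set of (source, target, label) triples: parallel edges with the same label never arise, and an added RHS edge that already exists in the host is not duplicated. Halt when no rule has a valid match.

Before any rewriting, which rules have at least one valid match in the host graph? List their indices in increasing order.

R0: no valid match — LHS pattern not found
R1: no valid match — 2 raw matches, all fail dangling condition
R2: 1 valid match — {0↦1, 1↦3, 2↦0}
R3: no valid match — LHS pattern not found

Answer: [R2]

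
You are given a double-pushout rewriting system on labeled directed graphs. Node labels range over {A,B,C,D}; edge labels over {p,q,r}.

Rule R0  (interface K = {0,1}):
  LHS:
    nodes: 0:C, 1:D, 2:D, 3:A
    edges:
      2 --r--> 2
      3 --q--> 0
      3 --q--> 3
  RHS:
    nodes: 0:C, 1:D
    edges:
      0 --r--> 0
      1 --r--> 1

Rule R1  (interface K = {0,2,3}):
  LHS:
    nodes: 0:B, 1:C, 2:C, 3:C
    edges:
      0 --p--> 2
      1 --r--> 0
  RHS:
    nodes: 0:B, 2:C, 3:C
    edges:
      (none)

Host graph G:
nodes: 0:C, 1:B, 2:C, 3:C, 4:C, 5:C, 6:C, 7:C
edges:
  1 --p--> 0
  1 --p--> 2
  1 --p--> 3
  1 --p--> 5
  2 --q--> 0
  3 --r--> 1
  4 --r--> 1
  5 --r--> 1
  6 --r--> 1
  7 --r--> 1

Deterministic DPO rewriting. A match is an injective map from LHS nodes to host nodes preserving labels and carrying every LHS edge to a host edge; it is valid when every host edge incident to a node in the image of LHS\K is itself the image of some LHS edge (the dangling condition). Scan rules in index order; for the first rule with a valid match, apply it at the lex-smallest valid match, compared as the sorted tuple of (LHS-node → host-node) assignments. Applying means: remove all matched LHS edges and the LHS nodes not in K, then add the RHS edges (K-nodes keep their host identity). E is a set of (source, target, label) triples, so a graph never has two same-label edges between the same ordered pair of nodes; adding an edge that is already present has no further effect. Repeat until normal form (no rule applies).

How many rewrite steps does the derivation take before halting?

initial: |V|=8 |E|=10  E = 1-p->0 1-p->2 1-p->3 1-p->5 2-q->0 3-r->1 4-r->1 5-r->1 6-r->1 7-r->1
step 1: apply R1 at {0↦1, 1↦4, 2↦0, 3↦2}  → |V|=7 |E|=8  E = 1-p->2 1-p->3 1-p->5 2-q->0 3-r->1 5-r->1 6-r->1 7-r->1
step 2: apply R1 at {0↦1, 1↦6, 2↦2, 3↦0}  → |V|=6 |E|=6  E = 1-p->3 1-p->5 2-q->0 3-r->1 5-r->1 7-r->1
step 3: apply R1 at {0↦1, 1↦7, 2↦3, 3↦0}  → |V|=5 |E|=4  E = 1-p->5 2-q->0 3-r->1 5-r->1
step 4: apply R1 at {0↦1, 1↦3, 2↦5, 3↦0}  → |V|=4 |E|=2  E = 2-q->0 5-r->1
final graph: no rule applies after step 4

Answer: 4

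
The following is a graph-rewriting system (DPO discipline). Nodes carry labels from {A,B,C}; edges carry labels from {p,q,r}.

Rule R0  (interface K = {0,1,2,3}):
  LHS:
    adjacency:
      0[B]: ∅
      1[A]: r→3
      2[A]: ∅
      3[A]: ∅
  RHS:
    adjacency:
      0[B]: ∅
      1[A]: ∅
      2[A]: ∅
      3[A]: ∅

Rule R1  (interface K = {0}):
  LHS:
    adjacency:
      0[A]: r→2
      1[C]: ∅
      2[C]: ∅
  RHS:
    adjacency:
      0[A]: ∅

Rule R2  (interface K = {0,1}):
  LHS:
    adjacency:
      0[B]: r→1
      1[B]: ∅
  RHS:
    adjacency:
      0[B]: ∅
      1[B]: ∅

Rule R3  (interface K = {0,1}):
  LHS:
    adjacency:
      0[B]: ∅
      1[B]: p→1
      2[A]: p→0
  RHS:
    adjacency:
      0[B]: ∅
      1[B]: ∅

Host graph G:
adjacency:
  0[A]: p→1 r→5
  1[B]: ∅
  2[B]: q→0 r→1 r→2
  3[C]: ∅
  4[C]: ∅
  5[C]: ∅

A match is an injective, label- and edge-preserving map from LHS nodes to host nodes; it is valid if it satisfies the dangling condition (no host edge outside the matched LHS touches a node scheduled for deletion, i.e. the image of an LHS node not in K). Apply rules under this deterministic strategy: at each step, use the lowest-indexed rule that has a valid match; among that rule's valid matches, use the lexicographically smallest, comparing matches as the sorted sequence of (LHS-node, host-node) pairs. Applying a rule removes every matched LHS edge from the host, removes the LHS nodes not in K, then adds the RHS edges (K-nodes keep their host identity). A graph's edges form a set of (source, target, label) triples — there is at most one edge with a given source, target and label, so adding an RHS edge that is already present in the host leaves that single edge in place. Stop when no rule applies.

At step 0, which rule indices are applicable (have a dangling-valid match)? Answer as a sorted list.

Answer: [R1,R2]

Steps:
R0: no valid match — LHS pattern not found
R1: 2 valid matches — {0↦0, 1↦3, 2↦5}, {0↦0, 1↦4, 2↦5}
R2: 1 valid match — {0↦2, 1↦1}
R3: no valid match — LHS pattern not found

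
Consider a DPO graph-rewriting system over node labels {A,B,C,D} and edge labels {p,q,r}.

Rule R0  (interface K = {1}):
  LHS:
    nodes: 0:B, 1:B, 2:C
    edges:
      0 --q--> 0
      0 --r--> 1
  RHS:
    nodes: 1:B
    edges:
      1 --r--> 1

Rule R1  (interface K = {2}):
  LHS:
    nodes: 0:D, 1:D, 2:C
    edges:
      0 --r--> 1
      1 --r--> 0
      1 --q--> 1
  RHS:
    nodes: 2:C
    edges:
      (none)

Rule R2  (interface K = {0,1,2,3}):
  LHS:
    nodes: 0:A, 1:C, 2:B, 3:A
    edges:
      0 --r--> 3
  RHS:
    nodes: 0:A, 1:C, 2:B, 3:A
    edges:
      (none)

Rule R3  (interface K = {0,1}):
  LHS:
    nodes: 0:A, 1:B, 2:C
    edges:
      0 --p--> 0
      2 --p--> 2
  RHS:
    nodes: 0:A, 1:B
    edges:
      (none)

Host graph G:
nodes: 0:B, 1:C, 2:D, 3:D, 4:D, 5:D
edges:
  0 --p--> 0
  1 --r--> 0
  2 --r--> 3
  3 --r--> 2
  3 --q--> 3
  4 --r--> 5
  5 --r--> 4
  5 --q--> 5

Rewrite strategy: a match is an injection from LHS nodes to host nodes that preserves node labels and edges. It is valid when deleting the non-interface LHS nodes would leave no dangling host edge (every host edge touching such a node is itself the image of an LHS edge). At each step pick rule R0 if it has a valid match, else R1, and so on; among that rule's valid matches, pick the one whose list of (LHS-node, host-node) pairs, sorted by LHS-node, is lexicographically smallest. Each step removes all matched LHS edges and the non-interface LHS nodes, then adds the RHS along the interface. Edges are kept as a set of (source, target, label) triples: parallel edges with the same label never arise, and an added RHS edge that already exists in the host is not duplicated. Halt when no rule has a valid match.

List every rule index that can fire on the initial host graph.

R0: no valid match — LHS pattern not found
R1: 2 valid matches — {0↦2, 1↦3, 2↦1}, {0↦4, 1↦5, 2↦1}
R2: no valid match — LHS pattern not found
R3: no valid match — LHS pattern not found

Answer: [R1]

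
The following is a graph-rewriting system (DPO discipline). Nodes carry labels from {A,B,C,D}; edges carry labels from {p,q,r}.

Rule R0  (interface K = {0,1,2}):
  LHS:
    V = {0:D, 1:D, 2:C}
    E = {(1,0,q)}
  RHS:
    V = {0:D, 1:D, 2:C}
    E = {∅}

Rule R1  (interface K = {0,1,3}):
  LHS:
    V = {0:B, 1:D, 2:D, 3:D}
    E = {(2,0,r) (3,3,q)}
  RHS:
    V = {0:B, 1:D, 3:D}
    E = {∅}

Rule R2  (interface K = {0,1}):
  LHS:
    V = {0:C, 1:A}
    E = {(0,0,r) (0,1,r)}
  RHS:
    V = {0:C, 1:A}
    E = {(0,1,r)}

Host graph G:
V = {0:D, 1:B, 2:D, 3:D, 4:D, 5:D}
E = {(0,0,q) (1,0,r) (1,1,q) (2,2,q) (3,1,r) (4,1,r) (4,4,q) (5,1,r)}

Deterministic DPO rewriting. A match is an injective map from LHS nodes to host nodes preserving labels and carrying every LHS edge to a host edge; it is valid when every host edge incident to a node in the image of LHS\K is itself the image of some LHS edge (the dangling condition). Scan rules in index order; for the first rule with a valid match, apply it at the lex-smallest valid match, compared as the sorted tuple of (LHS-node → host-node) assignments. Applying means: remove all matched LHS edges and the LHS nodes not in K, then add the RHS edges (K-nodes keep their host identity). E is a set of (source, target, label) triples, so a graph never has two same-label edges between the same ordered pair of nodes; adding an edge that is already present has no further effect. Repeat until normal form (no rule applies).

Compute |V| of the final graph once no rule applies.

Answer: 3

Steps:
initial: |V|=6 |E|=8  E = 0-q->0 1-r->0 1-q->1 2-q->2 3-r->1 4-r->1 4-q->4 5-r->1
step 1: apply R1 at {0↦1, 1↦0, 2↦3, 3↦2}  → |V|=5 |E|=6  E = 0-q->0 1-r->0 1-q->1 4-r->1 4-q->4 5-r->1
step 2: apply R1 at {0↦1, 1↦0, 2↦5, 3↦4}  → |V|=4 |E|=4  E = 0-q->0 1-r->0 1-q->1 4-r->1
step 3: apply R1 at {0↦1, 1↦2, 2↦4, 3↦0}  → |V|=3 |E|=2  E = 1-r->0 1-q->1
normal form: no rule applies after step 3
NF nodes: {0:D, 1:B, 2:D}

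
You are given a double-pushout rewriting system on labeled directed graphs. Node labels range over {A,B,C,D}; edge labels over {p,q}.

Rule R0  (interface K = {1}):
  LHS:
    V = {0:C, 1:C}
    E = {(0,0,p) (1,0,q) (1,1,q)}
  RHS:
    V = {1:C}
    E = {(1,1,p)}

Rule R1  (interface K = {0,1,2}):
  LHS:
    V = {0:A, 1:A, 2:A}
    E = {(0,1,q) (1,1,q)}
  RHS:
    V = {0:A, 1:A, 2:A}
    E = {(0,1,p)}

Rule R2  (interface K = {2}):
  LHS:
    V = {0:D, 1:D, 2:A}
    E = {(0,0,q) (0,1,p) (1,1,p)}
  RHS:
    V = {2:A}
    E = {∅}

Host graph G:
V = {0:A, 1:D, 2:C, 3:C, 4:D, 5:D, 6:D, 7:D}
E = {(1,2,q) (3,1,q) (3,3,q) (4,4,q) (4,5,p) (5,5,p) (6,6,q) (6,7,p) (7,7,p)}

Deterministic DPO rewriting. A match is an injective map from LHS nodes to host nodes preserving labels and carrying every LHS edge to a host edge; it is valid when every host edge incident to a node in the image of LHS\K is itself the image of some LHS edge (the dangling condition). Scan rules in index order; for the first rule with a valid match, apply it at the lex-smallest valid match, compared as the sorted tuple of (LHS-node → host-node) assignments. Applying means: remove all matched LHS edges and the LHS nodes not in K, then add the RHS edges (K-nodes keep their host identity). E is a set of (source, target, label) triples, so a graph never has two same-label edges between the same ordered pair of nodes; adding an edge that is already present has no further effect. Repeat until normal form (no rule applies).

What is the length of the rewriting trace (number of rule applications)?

Answer: 2

Rewrite trace:
[0] host  ⇒  8 nodes, 9 edges  {1-q->2 3-q->1 3-q->3 4-q->4 4-p->5 5-p->5 6-q->6 6-p->7 7-p->7}
[1] R2 @ {0↦4, 1↦5, 2↦0}  ⇒  6 nodes, 6 edges  {1-q->2 3-q->1 3-q->3 6-q->6 6-p->7 7-p->7}
[2] R2 @ {0↦6, 1↦7, 2↦0}  ⇒  4 nodes, 3 edges  {1-q->2 3-q->1 3-q->3}
final graph: no rule applies after step 2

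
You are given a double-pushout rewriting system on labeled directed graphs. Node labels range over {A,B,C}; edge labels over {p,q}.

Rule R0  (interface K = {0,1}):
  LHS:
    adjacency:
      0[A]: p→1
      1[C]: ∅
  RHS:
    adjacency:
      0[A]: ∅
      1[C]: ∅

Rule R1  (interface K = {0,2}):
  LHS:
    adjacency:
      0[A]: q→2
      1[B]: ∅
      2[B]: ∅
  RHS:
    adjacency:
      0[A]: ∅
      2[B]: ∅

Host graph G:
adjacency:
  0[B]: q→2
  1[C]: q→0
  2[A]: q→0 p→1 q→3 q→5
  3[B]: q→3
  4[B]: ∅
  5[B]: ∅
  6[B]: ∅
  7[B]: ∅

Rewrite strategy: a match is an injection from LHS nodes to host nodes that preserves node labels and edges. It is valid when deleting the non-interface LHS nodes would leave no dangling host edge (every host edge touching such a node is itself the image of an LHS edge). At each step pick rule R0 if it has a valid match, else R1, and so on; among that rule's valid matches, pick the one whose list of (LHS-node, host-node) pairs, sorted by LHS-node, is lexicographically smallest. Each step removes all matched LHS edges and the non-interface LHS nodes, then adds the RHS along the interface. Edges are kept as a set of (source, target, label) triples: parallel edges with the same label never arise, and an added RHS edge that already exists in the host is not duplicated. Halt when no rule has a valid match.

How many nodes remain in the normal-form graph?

Answer: 5

Rewrite trace:
start.  V:8 E:7  edges: 0-q->2 1-q->0 2-q->0 2-p->1 2-q->3 2-q->5 3-q->3
1. fire R0 via {0↦2, 1↦1}  →  V:8 E:6  edges: 0-q->2 1-q->0 2-q->0 2-q->3 2-q->5 3-q->3
2. fire R1 via {0↦2, 1↦4, 2↦0}  →  V:7 E:5  edges: 0-q->2 1-q->0 2-q->3 2-q->5 3-q->3
3. fire R1 via {0↦2, 1↦6, 2↦3}  →  V:6 E:4  edges: 0-q->2 1-q->0 2-q->5 3-q->3
4. fire R1 via {0↦2, 1↦7, 2↦5}  →  V:5 E:3  edges: 0-q->2 1-q->0 3-q->3
halt: no rule applies after step 4
NF nodes: {0:B, 1:C, 2:A, 3:B, 5:B}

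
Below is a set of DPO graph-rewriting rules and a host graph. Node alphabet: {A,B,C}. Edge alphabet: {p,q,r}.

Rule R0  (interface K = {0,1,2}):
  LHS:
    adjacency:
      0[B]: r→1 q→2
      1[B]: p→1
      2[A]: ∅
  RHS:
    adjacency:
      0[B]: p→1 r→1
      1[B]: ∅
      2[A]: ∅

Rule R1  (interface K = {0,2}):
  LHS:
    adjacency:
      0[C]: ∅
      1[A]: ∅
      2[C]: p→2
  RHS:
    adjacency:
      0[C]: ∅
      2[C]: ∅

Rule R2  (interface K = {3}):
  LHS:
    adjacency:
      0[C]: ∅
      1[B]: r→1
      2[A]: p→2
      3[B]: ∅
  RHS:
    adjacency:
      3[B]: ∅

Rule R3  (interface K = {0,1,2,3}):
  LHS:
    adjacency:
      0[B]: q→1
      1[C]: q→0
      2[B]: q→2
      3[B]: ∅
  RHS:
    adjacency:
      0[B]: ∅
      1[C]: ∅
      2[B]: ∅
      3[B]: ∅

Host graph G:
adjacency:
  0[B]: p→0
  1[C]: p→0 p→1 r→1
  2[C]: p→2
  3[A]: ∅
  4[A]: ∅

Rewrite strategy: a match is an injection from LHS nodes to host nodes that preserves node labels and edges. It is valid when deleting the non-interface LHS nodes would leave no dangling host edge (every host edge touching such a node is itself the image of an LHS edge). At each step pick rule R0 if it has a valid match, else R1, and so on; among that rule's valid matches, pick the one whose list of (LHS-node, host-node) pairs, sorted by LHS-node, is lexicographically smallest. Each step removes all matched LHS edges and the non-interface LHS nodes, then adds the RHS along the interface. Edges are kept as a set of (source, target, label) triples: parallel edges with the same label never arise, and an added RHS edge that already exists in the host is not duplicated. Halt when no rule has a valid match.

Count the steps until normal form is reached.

[0] host  ⇒  5 nodes, 5 edges  {0-p->0 1-p->0 1-p->1 1-r->1 2-p->2}
[1] R1 @ {0↦1, 1↦3, 2↦2}  ⇒  4 nodes, 4 edges  {0-p->0 1-p->0 1-p->1 1-r->1}
[2] R1 @ {0↦2, 1↦4, 2↦1}  ⇒  3 nodes, 3 edges  {0-p->0 1-p->0 1-r->1}
normal form: no rule applies after step 2

Answer: 2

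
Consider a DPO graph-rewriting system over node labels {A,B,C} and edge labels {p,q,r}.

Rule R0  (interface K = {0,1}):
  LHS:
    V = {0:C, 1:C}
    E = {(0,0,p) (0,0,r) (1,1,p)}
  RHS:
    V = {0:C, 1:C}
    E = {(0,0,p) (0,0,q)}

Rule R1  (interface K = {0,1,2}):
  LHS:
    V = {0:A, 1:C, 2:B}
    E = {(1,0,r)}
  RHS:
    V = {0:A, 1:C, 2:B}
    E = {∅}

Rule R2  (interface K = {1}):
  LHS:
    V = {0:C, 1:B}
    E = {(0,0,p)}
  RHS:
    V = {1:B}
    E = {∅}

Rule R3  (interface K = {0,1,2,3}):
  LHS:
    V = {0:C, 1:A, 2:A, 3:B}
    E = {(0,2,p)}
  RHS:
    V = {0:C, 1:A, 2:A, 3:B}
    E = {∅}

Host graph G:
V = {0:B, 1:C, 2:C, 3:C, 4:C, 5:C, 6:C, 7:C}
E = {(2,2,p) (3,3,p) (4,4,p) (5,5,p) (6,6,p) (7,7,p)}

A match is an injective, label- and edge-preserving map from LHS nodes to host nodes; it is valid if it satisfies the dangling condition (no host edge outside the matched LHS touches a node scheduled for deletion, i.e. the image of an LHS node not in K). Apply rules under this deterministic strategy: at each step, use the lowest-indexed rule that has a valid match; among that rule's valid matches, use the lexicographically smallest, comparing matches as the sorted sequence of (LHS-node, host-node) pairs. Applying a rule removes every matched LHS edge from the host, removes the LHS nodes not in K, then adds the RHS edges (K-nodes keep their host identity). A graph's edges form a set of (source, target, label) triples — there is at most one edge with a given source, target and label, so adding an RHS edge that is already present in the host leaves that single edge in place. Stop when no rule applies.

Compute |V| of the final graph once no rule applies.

initial: |V|=8 |E|=6  E = 2-p->2 3-p->3 4-p->4 5-p->5 6-p->6 7-p->7
step 1: apply R2 at {0↦2, 1↦0}  → |V|=7 |E|=5  E = 3-p->3 4-p->4 5-p->5 6-p->6 7-p->7
step 2: apply R2 at {0↦3, 1↦0}  → |V|=6 |E|=4  E = 4-p->4 5-p->5 6-p->6 7-p->7
step 3: apply R2 at {0↦4, 1↦0}  → |V|=5 |E|=3  E = 5-p->5 6-p->6 7-p->7
step 4: apply R2 at {0↦5, 1↦0}  → |V|=4 |E|=2  E = 6-p->6 7-p->7
step 5: apply R2 at {0↦6, 1↦0}  → |V|=3 |E|=1  E = 7-p->7
step 6: apply R2 at {0↦7, 1↦0}  → |V|=2 |E|=0  E = ∅
normal form: no rule applies after step 6
NF nodes: {0:B, 1:C}

Answer: 2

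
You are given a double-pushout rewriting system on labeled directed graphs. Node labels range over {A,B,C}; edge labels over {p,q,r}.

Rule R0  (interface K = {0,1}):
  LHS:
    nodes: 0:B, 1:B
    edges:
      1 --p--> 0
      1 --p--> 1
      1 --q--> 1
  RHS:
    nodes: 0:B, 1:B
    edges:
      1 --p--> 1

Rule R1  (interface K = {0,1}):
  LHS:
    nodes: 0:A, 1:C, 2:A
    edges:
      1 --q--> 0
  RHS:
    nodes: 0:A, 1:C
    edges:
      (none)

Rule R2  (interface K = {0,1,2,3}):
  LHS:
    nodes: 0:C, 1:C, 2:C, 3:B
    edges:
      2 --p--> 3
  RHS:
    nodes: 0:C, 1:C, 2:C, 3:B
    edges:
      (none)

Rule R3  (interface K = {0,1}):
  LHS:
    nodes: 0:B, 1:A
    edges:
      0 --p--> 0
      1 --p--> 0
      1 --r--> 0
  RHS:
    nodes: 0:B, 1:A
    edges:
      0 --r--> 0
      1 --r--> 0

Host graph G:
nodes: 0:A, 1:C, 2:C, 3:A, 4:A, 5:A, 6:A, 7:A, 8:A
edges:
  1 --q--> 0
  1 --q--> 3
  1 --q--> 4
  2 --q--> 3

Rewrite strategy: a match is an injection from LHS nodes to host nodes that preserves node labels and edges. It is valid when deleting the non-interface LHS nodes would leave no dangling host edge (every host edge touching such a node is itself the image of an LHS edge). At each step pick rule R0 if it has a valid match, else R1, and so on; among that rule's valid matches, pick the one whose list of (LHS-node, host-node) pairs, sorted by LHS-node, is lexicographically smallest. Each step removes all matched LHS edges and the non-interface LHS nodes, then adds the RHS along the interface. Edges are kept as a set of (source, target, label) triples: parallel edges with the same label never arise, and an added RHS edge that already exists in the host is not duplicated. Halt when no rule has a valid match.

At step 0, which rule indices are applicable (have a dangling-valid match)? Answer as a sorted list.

Answer: [R1]

Rewrite trace:
R0: no valid match — LHS pattern not found
R1: 16 valid matches — {0↦0, 1↦1, 2↦5}, {0↦0, 1↦1, 2↦6}, {0↦0, 1↦1, 2↦7} (+13 more)
R2: no valid match — LHS pattern not found
R3: no valid match — LHS pattern not found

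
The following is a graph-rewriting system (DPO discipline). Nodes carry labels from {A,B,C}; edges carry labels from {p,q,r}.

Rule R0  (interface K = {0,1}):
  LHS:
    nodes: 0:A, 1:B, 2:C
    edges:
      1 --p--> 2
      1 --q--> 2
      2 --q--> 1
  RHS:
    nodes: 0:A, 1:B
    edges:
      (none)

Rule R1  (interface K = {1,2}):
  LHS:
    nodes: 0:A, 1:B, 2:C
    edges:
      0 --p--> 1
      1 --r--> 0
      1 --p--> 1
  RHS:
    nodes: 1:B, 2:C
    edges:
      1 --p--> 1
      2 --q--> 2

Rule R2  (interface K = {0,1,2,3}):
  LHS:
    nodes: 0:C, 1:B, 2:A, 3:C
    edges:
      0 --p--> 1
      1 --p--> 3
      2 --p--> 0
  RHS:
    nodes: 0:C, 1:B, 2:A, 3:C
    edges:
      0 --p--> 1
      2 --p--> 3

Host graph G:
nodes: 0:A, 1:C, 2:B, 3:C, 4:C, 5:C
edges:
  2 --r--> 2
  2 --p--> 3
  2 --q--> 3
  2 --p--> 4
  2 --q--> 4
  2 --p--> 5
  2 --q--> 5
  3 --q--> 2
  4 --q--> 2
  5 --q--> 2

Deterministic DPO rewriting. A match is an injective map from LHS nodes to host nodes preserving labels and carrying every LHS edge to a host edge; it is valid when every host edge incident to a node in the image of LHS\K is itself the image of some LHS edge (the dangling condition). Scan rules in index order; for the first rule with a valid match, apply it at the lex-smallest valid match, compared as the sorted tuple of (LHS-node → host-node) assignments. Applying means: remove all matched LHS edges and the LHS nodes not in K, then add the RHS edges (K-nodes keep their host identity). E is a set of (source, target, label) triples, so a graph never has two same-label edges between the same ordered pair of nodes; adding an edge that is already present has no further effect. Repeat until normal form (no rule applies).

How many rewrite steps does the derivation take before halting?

Answer: 3

Steps:
start.  V:6 E:10  edges: 2-r->2 2-p->3 2-q->3 2-p->4 2-q->4 2-p->5 2-q->5 3-q->2 4-q->2 5-q->2
1. fire R0 via {0↦0, 1↦2, 2↦3}  →  V:5 E:7  edges: 2-r->2 2-p->4 2-q->4 2-p->5 2-q->5 4-q->2 5-q->2
2. fire R0 via {0↦0, 1↦2, 2↦4}  →  V:4 E:4  edges: 2-r->2 2-p->5 2-q->5 5-q->2
3. fire R0 via {0↦0, 1↦2, 2↦5}  →  V:3 E:1  edges: 2-r->2
final graph: no rule applies after step 3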